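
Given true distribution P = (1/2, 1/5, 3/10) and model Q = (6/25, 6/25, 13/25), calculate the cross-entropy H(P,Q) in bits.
1.7243 bits

Cross-entropy: H(P,Q) = -Σ p(x) log q(x)

Alternatively: H(P,Q) = H(P) + D_KL(P||Q)
H(P) = 1.4855 bits
D_KL(P||Q) = 0.2388 bits

H(P,Q) = 1.4855 + 0.2388 = 1.7243 bits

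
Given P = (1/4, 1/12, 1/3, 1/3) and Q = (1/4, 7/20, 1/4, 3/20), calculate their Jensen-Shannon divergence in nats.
0.0649 nats

Jensen-Shannon divergence is:
JSD(P||Q) = 0.5 × D_KL(P||M) + 0.5 × D_KL(Q||M)
where M = 0.5 × (P + Q) is the mixture distribution.

M = 0.5 × (1/4, 1/12, 1/3, 1/3) + 0.5 × (1/4, 7/20, 1/4, 3/20) = (1/4, 0.216667, 7/24, 0.241667)

D_KL(P||M) = 0.0721 nats
D_KL(Q||M) = 0.0578 nats

JSD(P||Q) = 0.5 × 0.0721 + 0.5 × 0.0578 = 0.0649 nats

Unlike KL divergence, JSD is symmetric and bounded: 0 ≤ JSD ≤ log(2).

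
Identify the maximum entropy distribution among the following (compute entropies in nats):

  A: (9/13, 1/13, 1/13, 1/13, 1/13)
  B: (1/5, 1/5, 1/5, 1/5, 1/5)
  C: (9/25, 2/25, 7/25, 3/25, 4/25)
B

For a discrete distribution over n outcomes, entropy is maximized by the uniform distribution.

Computing entropies:
H(A) = 1.0438 nats
H(B) = 1.6094 nats
H(C) = 1.4739 nats

The uniform distribution (where all probabilities equal 1/5) achieves the maximum entropy of log_e(5) = 1.6094 nats.

Distribution B has the highest entropy.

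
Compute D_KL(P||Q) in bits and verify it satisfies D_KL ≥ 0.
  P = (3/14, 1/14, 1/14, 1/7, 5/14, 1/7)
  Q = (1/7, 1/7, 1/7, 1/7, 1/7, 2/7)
0.3118 bits

KL divergence satisfies the Gibbs inequality: D_KL(P||Q) ≥ 0 for all distributions P, Q.

D_KL(P||Q) = Σ p(x) log(p(x)/q(x))
Term by term:
  x=0: 3/14 × log_2[(3/14)/(1/7)] = 0.1253
  x=1: 1/14 × log_2[(1/14)/(1/7)] = -0.0714
  x=2: 1/14 × log_2[(1/14)/(1/7)] = -0.0714
  x=3: 1/7 × log_2[(1/7)/(1/7)] = 0.0000
  x=4: 5/14 × log_2[(5/14)/(1/7)] = 0.4721
  x=5: 1/7 × log_2[(1/7)/(2/7)] = -0.1429
D_KL(P||Q) = 0.3118 bits

D_KL(P||Q) = 0.3118 ≥ 0 ✓

This non-negativity is a fundamental property: relative entropy cannot be negative because it measures how different Q is from P.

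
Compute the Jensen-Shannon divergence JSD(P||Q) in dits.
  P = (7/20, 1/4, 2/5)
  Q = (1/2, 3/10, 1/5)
0.0108 dits

Jensen-Shannon divergence is:
JSD(P||Q) = 0.5 × D_KL(P||M) + 0.5 × D_KL(Q||M)
where M = 0.5 × (P + Q) is the mixture distribution.

M = 0.5 × (7/20, 1/4, 2/5) + 0.5 × (1/2, 3/10, 1/5) = (17/40, 11/40, 3/10)

D_KL(P||M) = 0.0101 dits
D_KL(Q||M) = 0.0114 dits

JSD(P||Q) = 0.5 × 0.0101 + 0.5 × 0.0114 = 0.0108 dits

Unlike KL divergence, JSD is symmetric and bounded: 0 ≤ JSD ≤ log(2).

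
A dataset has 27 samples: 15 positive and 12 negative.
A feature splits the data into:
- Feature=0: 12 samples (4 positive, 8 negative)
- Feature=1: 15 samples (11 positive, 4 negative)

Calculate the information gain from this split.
0.1181 bits

Information Gain = H(Y) - H(Y|Feature)

Before split:
P(positive) = 15/27 = 0.5556
H(Y) = 0.9911 bits

After split:
Feature=0: H = 0.9183 bits (weight = 12/27)
Feature=1: H = 0.8366 bits (weight = 15/27)
H(Y|Feature) = (12/27)×0.9183 + (15/27)×0.8366 = 0.8729 bits

Information Gain = 0.9911 - 0.8729 = 0.1181 bits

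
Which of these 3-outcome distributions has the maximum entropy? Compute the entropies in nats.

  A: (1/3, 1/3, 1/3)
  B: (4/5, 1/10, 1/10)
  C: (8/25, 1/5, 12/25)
A

For a discrete distribution over n outcomes, entropy is maximized by the uniform distribution.

Computing entropies:
H(A) = 1.0986 nats
H(B) = 0.6390 nats
H(C) = 1.0388 nats

The uniform distribution (where all probabilities equal 1/3) achieves the maximum entropy of log_e(3) = 1.0986 nats.

Distribution A has the highest entropy.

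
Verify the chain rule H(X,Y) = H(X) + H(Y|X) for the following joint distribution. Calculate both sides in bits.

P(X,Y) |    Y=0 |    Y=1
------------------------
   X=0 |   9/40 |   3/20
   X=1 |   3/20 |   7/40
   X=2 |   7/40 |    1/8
H(X,Y) = 2.5604, H(X) = 1.5787, H(Y|X) = 0.9817 (all in bits)

Chain rule: H(X,Y) = H(X) + H(Y|X)

Left side — joint entropy directly:
H(X,Y) = -Σ p(x,y) log p(x,y) = 2.5604 bits

Right side — compute H(Y|X) from the conditional distributions:
P(X) = (3/8, 13/40, 3/10), so H(X) = 1.5787 bits
H(Y|X) = Σ_x P(X=x) · H(Y|X=x):
  P(Y|X=0) = (3/5, 2/5), H(Y|X=0) = 0.9710, weight P(X=0) = 3/8
  P(Y|X=1) = (6/13, 7/13), H(Y|X=1) = 0.9957, weight P(X=1) = 13/40
  P(Y|X=2) = (7/12, 5/12), H(Y|X=2) = 0.9799, weight P(X=2) = 3/10
H(Y|X) = 0.9817 bits

H(X) + H(Y|X) = 1.5787 + 0.9817 = 2.5604 bits

Both sides equal 2.5604 bits. ✓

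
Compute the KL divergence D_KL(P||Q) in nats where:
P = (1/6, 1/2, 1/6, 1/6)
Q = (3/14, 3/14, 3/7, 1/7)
0.2500 nats

KL divergence: D_KL(P||Q) = Σ p(x) log(p(x)/q(x))

Computing term by term:
  x=0: 1/6 × log_e[(1/6)/(3/14)] = 1/6 × -0.2513 = -0.0419
  x=1: 1/2 × log_e[(1/2)/(3/14)] = 1/2 × 0.8473 = 0.4236
  x=2: 1/6 × log_e[(1/6)/(3/7)] = 1/6 × -0.9445 = -0.1574
  x=3: 1/6 × log_e[(1/6)/(1/7)] = 1/6 × 0.1542 = 0.0257

D_KL(P||Q) = 0.2500 nats

Note: KL divergence is always non-negative and equals 0 iff P = Q.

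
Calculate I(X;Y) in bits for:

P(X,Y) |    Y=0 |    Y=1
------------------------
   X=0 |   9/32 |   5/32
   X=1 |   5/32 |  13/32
0.0978 bits

Mutual information: I(X;Y) = H(X) + H(Y) - H(X,Y)

Marginals:
P(X) = (7/16, 9/16), H(X) = 0.9887 bits
P(Y) = (7/16, 9/16), H(Y) = 0.9887 bits

Joint entropy: H(X,Y) = 1.8796 bits

I(X;Y) = 0.9887 + 0.9887 - 1.8796 = 0.0978 bits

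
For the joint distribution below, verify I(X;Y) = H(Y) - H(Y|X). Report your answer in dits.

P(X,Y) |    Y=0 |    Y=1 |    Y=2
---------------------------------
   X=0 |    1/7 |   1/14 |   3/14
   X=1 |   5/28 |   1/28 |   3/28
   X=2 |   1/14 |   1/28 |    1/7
I(X;Y) = 0.0120 dits

Mutual information has multiple equivalent forms:
- I(X;Y) = H(X) - H(X|Y)
- I(X;Y) = H(Y) - H(Y|X)
- I(X;Y) = H(X) + H(Y) - H(X,Y)

Computing all quantities:
H(X) = 0.4667, H(Y) = 0.4348, H(X,Y) = 0.8895
H(X|Y) = 0.4546, H(Y|X) = 0.4228

Verification:
H(X) - H(X|Y) = 0.4667 - 0.4546 = 0.0120
H(Y) - H(Y|X) = 0.4348 - 0.4228 = 0.0120
H(X) + H(Y) - H(X,Y) = 0.4667 + 0.4348 - 0.8895 = 0.0120

All forms give I(X;Y) = 0.0120 dits. ✓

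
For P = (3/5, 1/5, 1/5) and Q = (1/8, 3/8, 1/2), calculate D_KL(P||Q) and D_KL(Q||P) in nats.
D_KL(P||Q) = 0.6322, D_KL(Q||P) = 0.4978

KL divergence is not symmetric: D_KL(P||Q) ≠ D_KL(Q||P) in general.

D_KL(P||Q) = 0.6322 nats
D_KL(Q||P) = 0.4978 nats

No, they are not equal!

This asymmetry is why KL divergence is not a true distance metric.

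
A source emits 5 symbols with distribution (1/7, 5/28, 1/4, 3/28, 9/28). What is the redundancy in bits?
0.1055 bits

Redundancy measures how far a source is from maximum entropy:
R = H_max - H(X)

Maximum entropy for 5 symbols: H_max = log_2(5) = 2.3219 bits
Actual entropy: H(X) = 2.2165 bits
Redundancy: R = 2.3219 - 2.2165 = 0.1055 bits

This redundancy represents potential for compression: the source could be compressed by 0.1055 bits per symbol.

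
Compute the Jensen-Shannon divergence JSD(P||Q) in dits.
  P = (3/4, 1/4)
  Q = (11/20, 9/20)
0.0096 dits

Jensen-Shannon divergence is:
JSD(P||Q) = 0.5 × D_KL(P||M) + 0.5 × D_KL(Q||M)
where M = 0.5 × (P + Q) is the mixture distribution.

M = 0.5 × (3/4, 1/4) + 0.5 × (11/20, 9/20) = (13/20, 7/20)

D_KL(P||M) = 0.0101 dits
D_KL(Q||M) = 0.0092 dits

JSD(P||Q) = 0.5 × 0.0101 + 0.5 × 0.0092 = 0.0096 dits

Unlike KL divergence, JSD is symmetric and bounded: 0 ≤ JSD ≤ log(2).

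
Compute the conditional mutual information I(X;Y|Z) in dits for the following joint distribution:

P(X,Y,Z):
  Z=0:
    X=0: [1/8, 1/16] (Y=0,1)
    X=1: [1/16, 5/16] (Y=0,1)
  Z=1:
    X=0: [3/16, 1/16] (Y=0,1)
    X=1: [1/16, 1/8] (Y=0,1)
0.0472 dits

Conditional mutual information: I(X;Y|Z) = H(X|Z) + H(Y|Z) - H(X,Y|Z)

H(Z) = 0.2976
H(X,Z) = 0.5829 → H(X|Z) = 0.2852
H(Y,Z) = 0.5829 → H(Y|Z) = 0.2852
H(X,Y,Z) = 0.8210 → H(X,Y|Z) = 0.5233

I(X;Y|Z) = 0.2852 + 0.2852 - 0.5233 = 0.0472 dits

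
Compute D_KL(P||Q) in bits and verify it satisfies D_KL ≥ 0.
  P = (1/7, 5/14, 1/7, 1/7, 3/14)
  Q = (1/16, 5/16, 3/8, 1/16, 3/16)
0.2519 bits

KL divergence satisfies the Gibbs inequality: D_KL(P||Q) ≥ 0 for all distributions P, Q.

D_KL(P||Q) = Σ p(x) log(p(x)/q(x))
Term by term:
  x=0: 1/7 × log_2[(1/7)/(1/16)] = 0.1704
  x=1: 5/14 × log_2[(5/14)/(5/16)] = 0.0688
  x=2: 1/7 × log_2[(1/7)/(3/8)] = -0.1989
  x=3: 1/7 × log_2[(1/7)/(1/16)] = 0.1704
  x=4: 3/14 × log_2[(3/14)/(3/16)] = 0.0413
D_KL(P||Q) = 0.2519 bits

D_KL(P||Q) = 0.2519 ≥ 0 ✓

This non-negativity is a fundamental property: relative entropy cannot be negative because it measures how different Q is from P.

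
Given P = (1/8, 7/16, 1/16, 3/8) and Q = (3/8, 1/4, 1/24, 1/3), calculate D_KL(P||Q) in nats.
0.1770 nats

KL divergence: D_KL(P||Q) = Σ p(x) log(p(x)/q(x))

Computing term by term:
  x=0: 1/8 × log_e[(1/8)/(3/8)] = 1/8 × -1.0986 = -0.1373
  x=1: 7/16 × log_e[(7/16)/(1/4)] = 7/16 × 0.5596 = 0.2448
  x=2: 1/16 × log_e[(1/16)/(1/24)] = 1/16 × 0.4055 = 0.0253
  x=3: 3/8 × log_e[(3/8)/(1/3)] = 3/8 × 0.1178 = 0.0442

D_KL(P||Q) = 0.1770 nats

Note: KL divergence is always non-negative and equals 0 iff P = Q.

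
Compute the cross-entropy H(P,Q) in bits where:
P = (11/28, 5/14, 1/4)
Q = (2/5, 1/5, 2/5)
1.6791 bits

Cross-entropy: H(P,Q) = -Σ p(x) log q(x)

Alternatively: H(P,Q) = H(P) + D_KL(P||Q)
H(P) = 1.5601 bits
D_KL(P||Q) = 0.1190 bits

H(P,Q) = 1.5601 + 0.1190 = 1.6791 bits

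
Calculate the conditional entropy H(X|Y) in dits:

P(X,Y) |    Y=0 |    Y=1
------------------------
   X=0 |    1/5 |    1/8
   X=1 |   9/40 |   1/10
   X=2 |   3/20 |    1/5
0.4657 dits

Using the chain rule: H(X|Y) = H(X,Y) - H(Y)

First, compute H(X,Y) = 0.7618 dits

Marginal P(Y) = (23/40, 17/40)
H(Y) = 0.2961 dits

H(X|Y) = H(X,Y) - H(Y) = 0.7618 - 0.2961 = 0.4657 dits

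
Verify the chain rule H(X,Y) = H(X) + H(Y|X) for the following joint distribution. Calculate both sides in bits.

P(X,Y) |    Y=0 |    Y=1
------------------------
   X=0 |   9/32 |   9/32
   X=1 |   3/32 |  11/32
H(X,Y) = 1.8791, H(X) = 0.9887, H(Y|X) = 0.8904 (all in bits)

Chain rule: H(X,Y) = H(X) + H(Y|X)

Left side — joint entropy directly:
H(X,Y) = -Σ p(x,y) log p(x,y) = 1.8791 bits

Right side — compute H(Y|X) from the conditional distributions:
P(X) = (9/16, 7/16), so H(X) = 0.9887 bits
H(Y|X) = Σ_x P(X=x) · H(Y|X=x):
  P(Y|X=0) = (1/2, 1/2), H(Y|X=0) = 1.0000, weight P(X=0) = 9/16
  P(Y|X=1) = (3/14, 11/14), H(Y|X=1) = 0.7496, weight P(X=1) = 7/16
H(Y|X) = 0.8904 bits

H(X) + H(Y|X) = 0.9887 + 0.8904 = 1.8791 bits

Both sides equal 1.8791 bits. ✓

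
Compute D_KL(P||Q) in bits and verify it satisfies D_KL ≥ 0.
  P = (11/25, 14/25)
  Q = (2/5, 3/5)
0.0048 bits

KL divergence satisfies the Gibbs inequality: D_KL(P||Q) ≥ 0 for all distributions P, Q.

D_KL(P||Q) = Σ p(x) log(p(x)/q(x))
Term by term:
  x=0: 11/25 × log_2[(11/25)/(2/5)] = 0.0605
  x=1: 14/25 × log_2[(14/25)/(3/5)] = -0.0557
D_KL(P||Q) = 0.0048 bits

D_KL(P||Q) = 0.0048 ≥ 0 ✓

This non-negativity is a fundamental property: relative entropy cannot be negative because it measures how different Q is from P.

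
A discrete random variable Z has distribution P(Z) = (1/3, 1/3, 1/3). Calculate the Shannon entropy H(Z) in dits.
0.4771 dits

Shannon entropy is H(X) = -Σ p(x) log p(x).

For P = (1/3, 1/3, 1/3):
H = -1/3 × log_10(1/3) -1/3 × log_10(1/3) -1/3 × log_10(1/3)
H = 0.4771 dits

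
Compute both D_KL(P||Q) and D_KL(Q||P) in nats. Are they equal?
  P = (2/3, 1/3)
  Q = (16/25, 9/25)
D_KL(P||Q) = 0.0016, D_KL(Q||P) = 0.0016

KL divergence is not symmetric: D_KL(P||Q) ≠ D_KL(Q||P) in general.

D_KL(P||Q) = 0.0016 nats
D_KL(Q||P) = 0.0016 nats

In this case they happen to be equal (to 4 decimal places).

This asymmetry is why KL divergence is not a true distance metric.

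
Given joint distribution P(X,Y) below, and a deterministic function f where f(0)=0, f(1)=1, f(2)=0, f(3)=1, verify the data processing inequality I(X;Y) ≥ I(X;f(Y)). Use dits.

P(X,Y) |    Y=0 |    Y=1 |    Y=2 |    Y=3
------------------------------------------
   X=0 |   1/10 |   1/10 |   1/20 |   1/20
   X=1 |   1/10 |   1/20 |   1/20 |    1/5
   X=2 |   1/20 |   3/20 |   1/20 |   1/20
I(X;Y) = 0.0420, I(X;f(Y)) = 0.0041, inequality holds: 0.0420 ≥ 0.0041

Data Processing Inequality: For any Markov chain X → Y → Z, we have I(X;Y) ≥ I(X;Z).

Here Z = f(Y) is a deterministic function of Y, forming X → Y → Z.

Original I(X;Y) = 0.0420 dits

After applying f:
P(X,Z) where Z=f(Y):
- P(X,Z=0) = P(X,Y=0) + P(X,Y=2)
- P(X,Z=1) = P(X,Y=1) + P(X,Y=3)

I(X;Z) = I(X;f(Y)) = 0.0041 dits

Verification: 0.0420 ≥ 0.0041 ✓

Information cannot be created by processing; the function f can only lose information about X.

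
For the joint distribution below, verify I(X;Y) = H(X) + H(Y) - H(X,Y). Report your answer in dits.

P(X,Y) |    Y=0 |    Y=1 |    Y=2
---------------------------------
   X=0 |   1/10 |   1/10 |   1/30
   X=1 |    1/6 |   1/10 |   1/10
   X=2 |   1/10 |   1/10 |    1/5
I(X;Y) = 0.0234 dits

Mutual information has multiple equivalent forms:
- I(X;Y) = H(X) - H(X|Y)
- I(X;Y) = H(Y) - H(Y|X)
- I(X;Y) = H(X) + H(Y) - H(X,Y)

Computing all quantities:
H(X) = 0.4664, H(Y) = 0.4757, H(X,Y) = 0.9187
H(X|Y) = 0.4431, H(Y|X) = 0.4523

Verification:
H(X) - H(X|Y) = 0.4664 - 0.4431 = 0.0234
H(Y) - H(Y|X) = 0.4757 - 0.4523 = 0.0234
H(X) + H(Y) - H(X,Y) = 0.4664 + 0.4757 - 0.9187 = 0.0234

All forms give I(X;Y) = 0.0234 dits. ✓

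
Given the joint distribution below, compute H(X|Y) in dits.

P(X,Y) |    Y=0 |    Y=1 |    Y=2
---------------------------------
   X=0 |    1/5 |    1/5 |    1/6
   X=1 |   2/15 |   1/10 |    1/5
0.2901 dits

Using the chain rule: H(X|Y) = H(X,Y) - H(Y)

First, compute H(X,Y) = 0.7657 dits

Marginal P(Y) = (1/3, 3/10, 11/30)
H(Y) = 0.4757 dits

H(X|Y) = H(X,Y) - H(Y) = 0.7657 - 0.4757 = 0.2901 dits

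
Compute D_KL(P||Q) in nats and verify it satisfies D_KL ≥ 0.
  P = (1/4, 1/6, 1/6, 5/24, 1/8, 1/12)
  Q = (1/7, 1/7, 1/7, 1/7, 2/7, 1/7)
0.1216 nats

KL divergence satisfies the Gibbs inequality: D_KL(P||Q) ≥ 0 for all distributions P, Q.

D_KL(P||Q) = Σ p(x) log(p(x)/q(x))
Term by term:
  x=0: 1/4 × log_e[(1/4)/(1/7)] = 0.1399
  x=1: 1/6 × log_e[(1/6)/(1/7)] = 0.0257
  x=2: 1/6 × log_e[(1/6)/(1/7)] = 0.0257
  x=3: 5/24 × log_e[(5/24)/(1/7)] = 0.0786
  x=4: 1/8 × log_e[(1/8)/(2/7)] = -0.1033
  x=5: 1/12 × log_e[(1/12)/(1/7)] = -0.0449
D_KL(P||Q) = 0.1216 nats

D_KL(P||Q) = 0.1216 ≥ 0 ✓

This non-negativity is a fundamental property: relative entropy cannot be negative because it measures how different Q is from P.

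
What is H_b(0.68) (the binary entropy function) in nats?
0.6269 nats

The binary entropy function is:
H(p) = -p log(p) - (1-p) log(1-p)

H(0.68) = -0.68 × log_e(0.68) - 0.32 × log_e(0.32)
H(0.68) = 0.6269 nats

Note: Binary entropy is maximized at p=0.5 (H=1 bit) and minimized at p=0 or p=1 (H=0).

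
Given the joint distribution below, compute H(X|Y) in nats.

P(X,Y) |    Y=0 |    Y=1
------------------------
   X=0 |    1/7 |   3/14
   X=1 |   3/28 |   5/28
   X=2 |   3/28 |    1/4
1.0892 nats

Using the chain rule: H(X|Y) = H(X,Y) - H(Y)

First, compute H(X,Y) = 1.7409 nats

Marginal P(Y) = (5/14, 9/14)
H(Y) = 0.6518 nats

H(X|Y) = H(X,Y) - H(Y) = 1.7409 - 0.6518 = 1.0892 nats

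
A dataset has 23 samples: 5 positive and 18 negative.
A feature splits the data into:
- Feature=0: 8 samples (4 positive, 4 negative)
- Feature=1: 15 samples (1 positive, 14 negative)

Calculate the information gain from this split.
0.1771 bits

Information Gain = H(Y) - H(Y|Feature)

Before split:
P(positive) = 5/23 = 0.2174
H(Y) = 0.7554 bits

After split:
Feature=0: H = 1.0000 bits (weight = 8/23)
Feature=1: H = 0.3534 bits (weight = 15/23)
H(Y|Feature) = (8/23)×1.0000 + (15/23)×0.3534 = 0.5783 bits

Information Gain = 0.7554 - 0.5783 = 0.1771 bits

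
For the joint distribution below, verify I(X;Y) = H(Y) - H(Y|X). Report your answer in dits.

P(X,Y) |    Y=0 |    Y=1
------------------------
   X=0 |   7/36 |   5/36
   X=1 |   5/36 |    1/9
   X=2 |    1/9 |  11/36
I(X;Y) = 0.0205 dits

Mutual information has multiple equivalent forms:
- I(X;Y) = H(X) - H(X|Y)
- I(X;Y) = H(Y) - H(Y|X)
- I(X;Y) = H(X) + H(Y) - H(X,Y)

Computing all quantities:
H(X) = 0.4680, H(Y) = 0.2983, H(X,Y) = 0.7458
H(X|Y) = 0.4475, H(Y|X) = 0.2778

Verification:
H(X) - H(X|Y) = 0.4680 - 0.4475 = 0.0205
H(Y) - H(Y|X) = 0.2983 - 0.2778 = 0.0205
H(X) + H(Y) - H(X,Y) = 0.4680 + 0.2983 - 0.7458 = 0.0205

All forms give I(X;Y) = 0.0205 dits. ✓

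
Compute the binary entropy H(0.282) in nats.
0.5948 nats

The binary entropy function is:
H(p) = -p log(p) - (1-p) log(1-p)

H(0.282) = -0.282 × log_e(0.282) - 0.718 × log_e(0.718)
H(0.282) = 0.5948 nats

Note: Binary entropy is maximized at p=0.5 (H=1 bit) and minimized at p=0 or p=1 (H=0).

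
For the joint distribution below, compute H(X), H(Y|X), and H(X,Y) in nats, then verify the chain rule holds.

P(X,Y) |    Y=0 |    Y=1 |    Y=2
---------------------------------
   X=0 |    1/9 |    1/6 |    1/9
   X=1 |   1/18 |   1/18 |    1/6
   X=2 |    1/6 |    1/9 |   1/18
H(X,Y) = 2.1100, H(X) = 1.0893, H(Y|X) = 1.0207 (all in nats)

Chain rule: H(X,Y) = H(X) + H(Y|X)

Left side — joint entropy directly:
H(X,Y) = -Σ p(x,y) log p(x,y) = 2.1100 nats

Right side — compute H(Y|X) from the conditional distributions:
P(X) = (7/18, 5/18, 1/3), so H(X) = 1.0893 nats
H(Y|X) = Σ_x P(X=x) · H(Y|X=x):
  P(Y|X=0) = (2/7, 3/7, 2/7), H(Y|X=0) = 1.0790, weight P(X=0) = 7/18
  P(Y|X=1) = (1/5, 1/5, 3/5), H(Y|X=1) = 0.9503, weight P(X=1) = 5/18
  P(Y|X=2) = (1/2, 1/3, 1/6), H(Y|X=2) = 1.0114, weight P(X=2) = 1/3
H(Y|X) = 1.0207 nats

H(X) + H(Y|X) = 1.0893 + 1.0207 = 2.1100 nats

Both sides equal 2.1100 nats. ✓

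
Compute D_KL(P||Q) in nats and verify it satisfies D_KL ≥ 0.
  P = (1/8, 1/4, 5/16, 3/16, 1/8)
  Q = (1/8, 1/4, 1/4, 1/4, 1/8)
0.0158 nats

KL divergence satisfies the Gibbs inequality: D_KL(P||Q) ≥ 0 for all distributions P, Q.

D_KL(P||Q) = Σ p(x) log(p(x)/q(x))
Term by term:
  x=0: 1/8 × log_e[(1/8)/(1/8)] = 0.0000
  x=1: 1/4 × log_e[(1/4)/(1/4)] = 0.0000
  x=2: 5/16 × log_e[(5/16)/(1/4)] = 0.0697
  x=3: 3/16 × log_e[(3/16)/(1/4)] = -0.0539
  x=4: 1/8 × log_e[(1/8)/(1/8)] = 0.0000
D_KL(P||Q) = 0.0158 nats

D_KL(P||Q) = 0.0158 ≥ 0 ✓

This non-negativity is a fundamental property: relative entropy cannot be negative because it measures how different Q is from P.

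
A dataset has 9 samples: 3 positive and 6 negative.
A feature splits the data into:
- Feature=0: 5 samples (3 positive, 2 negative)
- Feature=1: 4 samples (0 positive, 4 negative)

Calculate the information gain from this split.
0.3789 bits

Information Gain = H(Y) - H(Y|Feature)

Before split:
P(positive) = 3/9 = 0.3333
H(Y) = 0.9183 bits

After split:
Feature=0: H = 0.9710 bits (weight = 5/9)
Feature=1: H = 0.0000 bits (weight = 4/9)
H(Y|Feature) = (5/9)×0.9710 + (4/9)×0.0000 = 0.5394 bits

Information Gain = 0.9183 - 0.5394 = 0.3789 bits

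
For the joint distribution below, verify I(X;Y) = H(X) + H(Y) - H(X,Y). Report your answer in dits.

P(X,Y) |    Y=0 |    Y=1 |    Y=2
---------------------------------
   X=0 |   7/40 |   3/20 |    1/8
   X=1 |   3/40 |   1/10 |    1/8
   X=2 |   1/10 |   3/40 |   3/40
I(X;Y) = 0.0053 dits

Mutual information has multiple equivalent forms:
- I(X;Y) = H(X) - H(X|Y)
- I(X;Y) = H(Y) - H(Y|X)
- I(X;Y) = H(X) + H(Y) - H(X,Y)

Computing all quantities:
H(X) = 0.4634, H(Y) = 0.4769, H(X,Y) = 0.9349
H(X|Y) = 0.4581, H(Y|X) = 0.4715

Verification:
H(X) - H(X|Y) = 0.4634 - 0.4581 = 0.0053
H(Y) - H(Y|X) = 0.4769 - 0.4715 = 0.0053
H(X) + H(Y) - H(X,Y) = 0.4634 + 0.4769 - 0.9349 = 0.0053

All forms give I(X;Y) = 0.0053 dits. ✓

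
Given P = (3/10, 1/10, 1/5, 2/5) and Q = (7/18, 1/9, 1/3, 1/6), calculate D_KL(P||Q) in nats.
0.1596 nats

KL divergence: D_KL(P||Q) = Σ p(x) log(p(x)/q(x))

Computing term by term:
  x=0: 3/10 × log_e[(3/10)/(7/18)] = 3/10 × -0.2595 = -0.0779
  x=1: 1/10 × log_e[(1/10)/(1/9)] = 1/10 × -0.1054 = -0.0105
  x=2: 1/5 × log_e[(1/5)/(1/3)] = 1/5 × -0.5108 = -0.1022
  x=3: 2/5 × log_e[(2/5)/(1/6)] = 2/5 × 0.8755 = 0.3502

D_KL(P||Q) = 0.1596 nats

Note: KL divergence is always non-negative and equals 0 iff P = Q.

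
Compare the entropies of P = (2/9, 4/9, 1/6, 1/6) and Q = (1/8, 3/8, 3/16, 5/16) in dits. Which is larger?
Q

Computing entropies in dits:
H(P) = 0.5611
H(Q) = 0.5668

Distribution Q has higher entropy.

Intuition: The distribution closer to uniform (more spread out) has higher entropy.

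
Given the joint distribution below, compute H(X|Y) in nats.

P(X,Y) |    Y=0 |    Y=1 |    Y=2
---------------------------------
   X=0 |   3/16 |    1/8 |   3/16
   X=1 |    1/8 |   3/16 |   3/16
0.6806 nats

Using the chain rule: H(X|Y) = H(X,Y) - H(Y)

First, compute H(X,Y) = 1.7753 nats

Marginal P(Y) = (5/16, 5/16, 3/8)
H(Y) = 1.0948 nats

H(X|Y) = H(X,Y) - H(Y) = 1.7753 - 1.0948 = 0.6806 nats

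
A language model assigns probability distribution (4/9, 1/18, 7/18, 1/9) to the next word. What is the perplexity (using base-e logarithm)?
3.1031

Perplexity is e^H (or exp(H) for natural log).

First, H = -Σ p log p = 1.1324 nats
Perplexity = e^1.1324 = 3.1031

Interpretation: The model's uncertainty is equivalent to choosing uniformly among 3.1 options.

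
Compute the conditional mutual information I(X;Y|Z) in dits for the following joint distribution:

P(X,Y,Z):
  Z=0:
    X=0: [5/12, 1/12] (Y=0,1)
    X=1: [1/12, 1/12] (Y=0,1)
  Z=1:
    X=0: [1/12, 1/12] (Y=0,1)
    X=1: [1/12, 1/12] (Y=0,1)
0.0148 dits

Conditional mutual information: I(X;Y|Z) = H(X|Z) + H(Y|Z) - H(X,Y|Z)

H(Z) = 0.2764
H(X,Z) = 0.5396 → H(X|Z) = 0.2632
H(Y,Z) = 0.5396 → H(Y|Z) = 0.2632
H(X,Y,Z) = 0.7879 → H(X,Y|Z) = 0.5115

I(X;Y|Z) = 0.2632 + 0.2632 - 0.5115 = 0.0148 dits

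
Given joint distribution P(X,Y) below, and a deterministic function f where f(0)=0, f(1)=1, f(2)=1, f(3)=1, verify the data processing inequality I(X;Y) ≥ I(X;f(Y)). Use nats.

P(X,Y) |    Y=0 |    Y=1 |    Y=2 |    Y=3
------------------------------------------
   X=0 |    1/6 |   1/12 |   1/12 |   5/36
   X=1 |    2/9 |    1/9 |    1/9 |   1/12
I(X;Y) = 0.0134, I(X;f(Y)) = 0.0024, inequality holds: 0.0134 ≥ 0.0024

Data Processing Inequality: For any Markov chain X → Y → Z, we have I(X;Y) ≥ I(X;Z).

Here Z = f(Y) is a deterministic function of Y, forming X → Y → Z.

Original I(X;Y) = 0.0134 nats

After applying f:
P(X,Z) where Z=f(Y):
- P(X,Z=0) = P(X,Y=0)
- P(X,Z=1) = P(X,Y=1) + P(X,Y=2) + P(X,Y=3)

I(X;Z) = I(X;f(Y)) = 0.0024 nats

Verification: 0.0134 ≥ 0.0024 ✓

Information cannot be created by processing; the function f can only lose information about X.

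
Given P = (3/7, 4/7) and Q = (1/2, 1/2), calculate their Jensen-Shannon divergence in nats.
0.0026 nats

Jensen-Shannon divergence is:
JSD(P||Q) = 0.5 × D_KL(P||M) + 0.5 × D_KL(Q||M)
where M = 0.5 × (P + Q) is the mixture distribution.

M = 0.5 × (3/7, 4/7) + 0.5 × (1/2, 1/2) = (13/28, 15/28)

D_KL(P||M) = 0.0026 nats
D_KL(Q||M) = 0.0026 nats

JSD(P||Q) = 0.5 × 0.0026 + 0.5 × 0.0026 = 0.0026 nats

Unlike KL divergence, JSD is symmetric and bounded: 0 ≤ JSD ≤ log(2).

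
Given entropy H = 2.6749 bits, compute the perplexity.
6.3859

Perplexity is 2^H (or exp(H) for natural log).

H = 2.6749 bits
Perplexity = 2^2.6749 = 6.3859

Interpretation: The model's uncertainty is equivalent to choosing uniformly among 6.4 options.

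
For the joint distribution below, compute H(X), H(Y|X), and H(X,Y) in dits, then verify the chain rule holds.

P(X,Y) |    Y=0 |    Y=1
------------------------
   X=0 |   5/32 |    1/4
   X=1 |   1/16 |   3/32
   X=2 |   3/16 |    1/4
H(X,Y) = 0.7349, H(X) = 0.4420, H(Y|X) = 0.2930 (all in dits)

Chain rule: H(X,Y) = H(X) + H(Y|X)

Left side — joint entropy directly:
H(X,Y) = -Σ p(x,y) log p(x,y) = 0.7349 dits

Right side — compute H(Y|X) from the conditional distributions:
P(X) = (13/32, 5/32, 7/16), so H(X) = 0.4420 dits
H(Y|X) = Σ_x P(X=x) · H(Y|X=x):
  P(Y|X=0) = (5/13, 8/13), H(Y|X=0) = 0.2894, weight P(X=0) = 13/32
  P(Y|X=1) = (2/5, 3/5), H(Y|X=1) = 0.2923, weight P(X=1) = 5/32
  P(Y|X=2) = (3/7, 4/7), H(Y|X=2) = 0.2966, weight P(X=2) = 7/16
H(Y|X) = 0.2930 dits

H(X) + H(Y|X) = 0.4420 + 0.2930 = 0.7349 dits

Both sides equal 0.7349 dits. ✓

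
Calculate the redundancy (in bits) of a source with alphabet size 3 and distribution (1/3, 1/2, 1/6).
0.1258 bits

Redundancy measures how far a source is from maximum entropy:
R = H_max - H(X)

Maximum entropy for 3 symbols: H_max = log_2(3) = 1.5850 bits
Actual entropy: H(X) = 1.4591 bits
Redundancy: R = 1.5850 - 1.4591 = 0.1258 bits

This redundancy represents potential for compression: the source could be compressed by 0.1258 bits per symbol.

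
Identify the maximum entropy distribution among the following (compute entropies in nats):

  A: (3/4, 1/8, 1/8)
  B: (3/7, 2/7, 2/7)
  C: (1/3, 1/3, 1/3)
C

For a discrete distribution over n outcomes, entropy is maximized by the uniform distribution.

Computing entropies:
H(A) = 0.7356 nats
H(B) = 1.0790 nats
H(C) = 1.0986 nats

The uniform distribution (where all probabilities equal 1/3) achieves the maximum entropy of log_e(3) = 1.0986 nats.

Distribution C has the highest entropy.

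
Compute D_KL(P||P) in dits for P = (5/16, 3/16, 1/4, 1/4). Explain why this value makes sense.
0.0000 dits

KL divergence satisfies the Gibbs inequality: D_KL(P||Q) ≥ 0 for all distributions P, Q.

D_KL(P||Q) = Σ p(x) log(p(x)/q(x))
Each term is p(x) × log_10(p(x)/p(x)) = p(x) × log_10(1) = 0, so the sum is 0.
D_KL(P||Q) = 0.0000 dits

When P = Q, the KL divergence is exactly 0, as there is no 'divergence' between identical distributions.

This non-negativity is a fundamental property: relative entropy cannot be negative because it measures how different Q is from P.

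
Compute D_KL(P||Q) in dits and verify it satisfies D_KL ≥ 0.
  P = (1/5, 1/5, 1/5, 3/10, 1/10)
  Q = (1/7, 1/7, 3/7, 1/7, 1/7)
0.0734 dits

KL divergence satisfies the Gibbs inequality: D_KL(P||Q) ≥ 0 for all distributions P, Q.

D_KL(P||Q) = Σ p(x) log(p(x)/q(x))
Term by term:
  x=0: 1/5 × log_10[(1/5)/(1/7)] = 0.0292
  x=1: 1/5 × log_10[(1/5)/(1/7)] = 0.0292
  x=2: 1/5 × log_10[(1/5)/(3/7)] = -0.0662
  x=3: 3/10 × log_10[(3/10)/(1/7)] = 0.0967
  x=4: 1/10 × log_10[(1/10)/(1/7)] = -0.0155
D_KL(P||Q) = 0.0734 dits

D_KL(P||Q) = 0.0734 ≥ 0 ✓

This non-negativity is a fundamental property: relative entropy cannot be negative because it measures how different Q is from P.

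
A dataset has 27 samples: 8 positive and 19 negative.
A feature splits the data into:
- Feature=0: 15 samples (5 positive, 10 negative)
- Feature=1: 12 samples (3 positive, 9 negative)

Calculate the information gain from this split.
0.0060 bits

Information Gain = H(Y) - H(Y|Feature)

Before split:
P(positive) = 8/27 = 0.2963
H(Y) = 0.8767 bits

After split:
Feature=0: H = 0.9183 bits (weight = 15/27)
Feature=1: H = 0.8113 bits (weight = 12/27)
H(Y|Feature) = (15/27)×0.9183 + (12/27)×0.8113 = 0.8707 bits

Information Gain = 0.8767 - 0.8707 = 0.0060 bits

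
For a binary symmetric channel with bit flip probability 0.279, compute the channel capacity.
0.1459 bits

For a binary symmetric channel (BSC) with error probability p:
Capacity C = 1 - H(p) bits per symbol

where H(p) = -p log₂(p) - (1-p) log₂(1-p) is the binary entropy function.

H(0.279) = 0.8541 bits
C = 1 - 0.8541 = 0.1459 bits per symbol

This means we can reliably transmit up to 0.1459 bits of information per channel use.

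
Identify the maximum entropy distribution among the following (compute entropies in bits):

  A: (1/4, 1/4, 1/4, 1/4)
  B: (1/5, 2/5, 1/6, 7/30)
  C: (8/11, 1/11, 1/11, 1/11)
A

For a discrete distribution over n outcomes, entropy is maximized by the uniform distribution.

Computing entropies:
H(A) = 2.0000 bits
H(B) = 1.9139 bits
H(C) = 1.2776 bits

The uniform distribution (where all probabilities equal 1/4) achieves the maximum entropy of log_2(4) = 2.0000 bits.

Distribution A has the highest entropy.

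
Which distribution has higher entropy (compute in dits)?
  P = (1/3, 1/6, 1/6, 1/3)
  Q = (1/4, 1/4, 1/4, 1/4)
Q

Computing entropies in dits:
H(P) = 0.5775
H(Q) = 0.6021

Distribution Q has higher entropy.

Intuition: The distribution closer to uniform (more spread out) has higher entropy.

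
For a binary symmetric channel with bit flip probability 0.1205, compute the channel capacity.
0.4692 bits

For a binary symmetric channel (BSC) with error probability p:
Capacity C = 1 - H(p) bits per symbol

where H(p) = -p log₂(p) - (1-p) log₂(1-p) is the binary entropy function.

H(0.1205) = 0.5308 bits
C = 1 - 0.5308 = 0.4692 bits per symbol

This means we can reliably transmit up to 0.4692 bits of information per channel use.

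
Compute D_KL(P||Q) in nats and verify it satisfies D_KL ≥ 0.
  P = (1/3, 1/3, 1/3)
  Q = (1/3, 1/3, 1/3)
0.0000 nats

KL divergence satisfies the Gibbs inequality: D_KL(P||Q) ≥ 0 for all distributions P, Q.

D_KL(P||Q) = Σ p(x) log(p(x)/q(x))
Term by term:
  x=0: 1/3 × log_e[(1/3)/(1/3)] = 0.0000
  x=1: 1/3 × log_e[(1/3)/(1/3)] = 0.0000
  x=2: 1/3 × log_e[(1/3)/(1/3)] = 0.0000
D_KL(P||Q) = 0.0000 nats

D_KL(P||Q) = 0.0000 ≥ 0 ✓

This non-negativity is a fundamental property: relative entropy cannot be negative because it measures how different Q is from P.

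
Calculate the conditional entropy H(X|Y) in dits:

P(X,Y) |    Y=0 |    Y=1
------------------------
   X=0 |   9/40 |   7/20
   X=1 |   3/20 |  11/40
0.2958 dits

Using the chain rule: H(X|Y) = H(X,Y) - H(Y)

First, compute H(X,Y) = 0.5831 dits

Marginal P(Y) = (3/8, 5/8)
H(Y) = 0.2873 dits

H(X|Y) = H(X,Y) - H(Y) = 0.5831 - 0.2873 = 0.2958 dits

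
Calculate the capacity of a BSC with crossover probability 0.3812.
0.0411 bits

For a binary symmetric channel (BSC) with error probability p:
Capacity C = 1 - H(p) bits per symbol

where H(p) = -p log₂(p) - (1-p) log₂(1-p) is the binary entropy function.

H(0.3812) = 0.9589 bits
C = 1 - 0.9589 = 0.0411 bits per symbol

This means we can reliably transmit up to 0.0411 bits of information per channel use.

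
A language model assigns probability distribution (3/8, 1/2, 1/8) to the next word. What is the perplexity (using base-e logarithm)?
2.6494

Perplexity is e^H (or exp(H) for natural log).

First, H = -Σ p log p = 0.9743 nats
Perplexity = e^0.9743 = 2.6494

Interpretation: The model's uncertainty is equivalent to choosing uniformly among 2.6 options.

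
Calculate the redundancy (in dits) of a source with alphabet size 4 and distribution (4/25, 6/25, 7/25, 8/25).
0.0128 dits

Redundancy measures how far a source is from maximum entropy:
R = H_max - H(X)

Maximum entropy for 4 symbols: H_max = log_10(4) = 0.6021 dits
Actual entropy: H(X) = 0.5892 dits
Redundancy: R = 0.6021 - 0.5892 = 0.0128 dits

This redundancy represents potential for compression: the source could be compressed by 0.0128 dits per symbol.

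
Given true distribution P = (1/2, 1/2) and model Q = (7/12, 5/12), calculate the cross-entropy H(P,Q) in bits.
1.0203 bits

Cross-entropy: H(P,Q) = -Σ p(x) log q(x)

Alternatively: H(P,Q) = H(P) + D_KL(P||Q)
H(P) = 1.0000 bits
D_KL(P||Q) = 0.0203 bits

H(P,Q) = 1.0000 + 0.0203 = 1.0203 bits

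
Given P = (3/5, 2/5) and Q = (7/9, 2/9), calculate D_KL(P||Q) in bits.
0.1146 bits

KL divergence: D_KL(P||Q) = Σ p(x) log(p(x)/q(x))

Computing term by term:
  x=0: 3/5 × log_2[(3/5)/(7/9)] = 3/5 × -0.3744 = -0.2246
  x=1: 2/5 × log_2[(2/5)/(2/9)] = 2/5 × 0.8480 = 0.3392

D_KL(P||Q) = 0.1146 bits

Note: KL divergence is always non-negative and equals 0 iff P = Q.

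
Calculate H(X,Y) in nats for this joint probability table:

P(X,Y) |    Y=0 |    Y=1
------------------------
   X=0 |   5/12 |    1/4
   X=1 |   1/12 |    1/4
1.2650 nats

Joint entropy is H(X,Y) = -Σ_{x,y} p(x,y) log p(x,y).

Summing over all non-zero entries:
H(X,Y) = -[5/12·log_e(5/12) + 1/4·log_e(1/4) + 1/12·log_e(1/12) + 1/4·log_e(1/4)]
H(X,Y) = 1.2650 nats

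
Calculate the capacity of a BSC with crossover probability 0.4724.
0.0022 bits

For a binary symmetric channel (BSC) with error probability p:
Capacity C = 1 - H(p) bits per symbol

where H(p) = -p log₂(p) - (1-p) log₂(1-p) is the binary entropy function.

H(0.4724) = 0.9978 bits
C = 1 - 0.9978 = 0.0022 bits per symbol

This means we can reliably transmit up to 0.0022 bits of information per channel use.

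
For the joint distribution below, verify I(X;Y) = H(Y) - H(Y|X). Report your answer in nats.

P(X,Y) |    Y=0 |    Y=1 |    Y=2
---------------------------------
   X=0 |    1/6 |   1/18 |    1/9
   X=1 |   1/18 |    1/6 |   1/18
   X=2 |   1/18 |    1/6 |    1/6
I(X;Y) = 0.0977 nats

Mutual information has multiple equivalent forms:
- I(X;Y) = H(X) - H(X|Y)
- I(X;Y) = H(Y) - H(Y|X)
- I(X;Y) = H(X) + H(Y) - H(X,Y)

Computing all quantities:
H(X) = 1.0893, H(Y) = 1.0893, H(X,Y) = 2.0809
H(X|Y) = 0.9916, H(Y|X) = 0.9916

Verification:
H(X) - H(X|Y) = 1.0893 - 0.9916 = 0.0977
H(Y) - H(Y|X) = 1.0893 - 0.9916 = 0.0977
H(X) + H(Y) - H(X,Y) = 1.0893 + 1.0893 - 2.0809 = 0.0977

All forms give I(X;Y) = 0.0977 nats. ✓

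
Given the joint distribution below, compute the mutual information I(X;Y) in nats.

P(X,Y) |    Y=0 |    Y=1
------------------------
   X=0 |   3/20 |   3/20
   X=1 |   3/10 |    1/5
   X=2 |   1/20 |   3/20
0.0362 nats

Mutual information: I(X;Y) = H(X) + H(Y) - H(X,Y)

Marginals:
P(X) = (3/10, 1/2, 1/5), H(X) = 1.0297 nats
P(Y) = (1/2, 1/2), H(Y) = 0.6931 nats

Joint entropy: H(X,Y) = 1.6866 nats

I(X;Y) = 1.0297 + 0.6931 - 1.6866 = 0.0362 nats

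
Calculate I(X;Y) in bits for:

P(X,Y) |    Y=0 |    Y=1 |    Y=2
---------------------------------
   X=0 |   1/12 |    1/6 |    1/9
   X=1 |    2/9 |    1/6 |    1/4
0.0304 bits

Mutual information: I(X;Y) = H(X) + H(Y) - H(X,Y)

Marginals:
P(X) = (13/36, 23/36), H(X) = 0.9436 bits
P(Y) = (11/36, 1/3, 13/36), H(Y) = 1.5816 bits

Joint entropy: H(X,Y) = 2.4948 bits

I(X;Y) = 0.9436 + 1.5816 - 2.4948 = 0.0304 bits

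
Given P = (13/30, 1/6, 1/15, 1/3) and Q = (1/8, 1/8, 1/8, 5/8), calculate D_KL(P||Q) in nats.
0.3352 nats

KL divergence: D_KL(P||Q) = Σ p(x) log(p(x)/q(x))

Computing term by term:
  x=0: 13/30 × log_e[(13/30)/(1/8)] = 13/30 × 1.2432 = 0.5387
  x=1: 1/6 × log_e[(1/6)/(1/8)] = 1/6 × 0.2877 = 0.0479
  x=2: 1/15 × log_e[(1/15)/(1/8)] = 1/15 × -0.6286 = -0.0419
  x=3: 1/3 × log_e[(1/3)/(5/8)] = 1/3 × -0.6286 = -0.2095

D_KL(P||Q) = 0.3352 nats

Note: KL divergence is always non-negative and equals 0 iff P = Q.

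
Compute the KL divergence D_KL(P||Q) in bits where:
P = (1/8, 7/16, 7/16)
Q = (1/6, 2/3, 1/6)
0.2914 bits

KL divergence: D_KL(P||Q) = Σ p(x) log(p(x)/q(x))

Computing term by term:
  x=0: 1/8 × log_2[(1/8)/(1/6)] = 1/8 × -0.4150 = -0.0519
  x=1: 7/16 × log_2[(7/16)/(2/3)] = 7/16 × -0.6077 = -0.2659
  x=2: 7/16 × log_2[(7/16)/(1/6)] = 7/16 × 1.3923 = 0.6091

D_KL(P||Q) = 0.2914 bits

Note: KL divergence is always non-negative and equals 0 iff P = Q.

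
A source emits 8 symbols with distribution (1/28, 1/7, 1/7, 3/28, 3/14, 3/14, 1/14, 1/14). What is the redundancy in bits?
0.1846 bits

Redundancy measures how far a source is from maximum entropy:
R = H_max - H(X)

Maximum entropy for 8 symbols: H_max = log_2(8) = 3.0000 bits
Actual entropy: H(X) = 2.8154 bits
Redundancy: R = 3.0000 - 2.8154 = 0.1846 bits

This redundancy represents potential for compression: the source could be compressed by 0.1846 bits per symbol.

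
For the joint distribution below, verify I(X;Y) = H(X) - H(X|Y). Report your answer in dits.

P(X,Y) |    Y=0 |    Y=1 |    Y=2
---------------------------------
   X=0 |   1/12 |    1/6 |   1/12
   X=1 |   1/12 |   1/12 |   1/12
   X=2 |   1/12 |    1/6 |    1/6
I(X;Y) = 0.0073 dits

Mutual information has multiple equivalent forms:
- I(X;Y) = H(X) - H(X|Y)
- I(X;Y) = H(Y) - H(Y|X)
- I(X;Y) = H(X) + H(Y) - H(X,Y)

Computing all quantities:
H(X) = 0.4680, H(Y) = 0.4680, H(X,Y) = 0.9287
H(X|Y) = 0.4607, H(Y|X) = 0.4607

Verification:
H(X) - H(X|Y) = 0.4680 - 0.4607 = 0.0073
H(Y) - H(Y|X) = 0.4680 - 0.4607 = 0.0073
H(X) + H(Y) - H(X,Y) = 0.4680 + 0.4680 - 0.9287 = 0.0073

All forms give I(X;Y) = 0.0073 dits. ✓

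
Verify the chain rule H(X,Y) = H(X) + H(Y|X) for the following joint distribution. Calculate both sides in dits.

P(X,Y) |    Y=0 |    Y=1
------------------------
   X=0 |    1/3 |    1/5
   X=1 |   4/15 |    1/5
H(X,Y) = 0.5917, H(X) = 0.3001, H(Y|X) = 0.2916 (all in dits)

Chain rule: H(X,Y) = H(X) + H(Y|X)

Left side — joint entropy directly:
H(X,Y) = -Σ p(x,y) log p(x,y) = 0.5917 dits

Right side — compute H(Y|X) from the conditional distributions:
P(X) = (8/15, 7/15), so H(X) = 0.3001 dits
H(Y|X) = Σ_x P(X=x) · H(Y|X=x):
  P(Y|X=0) = (5/8, 3/8), H(Y|X=0) = 0.2873, weight P(X=0) = 8/15
  P(Y|X=1) = (4/7, 3/7), H(Y|X=1) = 0.2966, weight P(X=1) = 7/15
H(Y|X) = 0.2916 dits

H(X) + H(Y|X) = 0.3001 + 0.2916 = 0.5917 dits

Both sides equal 0.5917 dits. ✓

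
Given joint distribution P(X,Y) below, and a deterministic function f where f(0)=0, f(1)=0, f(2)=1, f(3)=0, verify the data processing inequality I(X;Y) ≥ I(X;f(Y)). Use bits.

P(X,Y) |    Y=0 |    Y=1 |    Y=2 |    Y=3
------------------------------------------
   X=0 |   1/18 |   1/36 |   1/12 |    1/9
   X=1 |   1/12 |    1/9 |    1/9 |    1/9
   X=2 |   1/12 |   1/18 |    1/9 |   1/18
I(X;Y) = 0.0439, I(X;f(Y)) = 0.0056, inequality holds: 0.0439 ≥ 0.0056

Data Processing Inequality: For any Markov chain X → Y → Z, we have I(X;Y) ≥ I(X;Z).

Here Z = f(Y) is a deterministic function of Y, forming X → Y → Z.

Original I(X;Y) = 0.0439 bits

After applying f:
P(X,Z) where Z=f(Y):
- P(X,Z=0) = P(X,Y=0) + P(X,Y=1) + P(X,Y=3)
- P(X,Z=1) = P(X,Y=2)

I(X;Z) = I(X;f(Y)) = 0.0056 bits

Verification: 0.0439 ≥ 0.0056 ✓

Information cannot be created by processing; the function f can only lose information about X.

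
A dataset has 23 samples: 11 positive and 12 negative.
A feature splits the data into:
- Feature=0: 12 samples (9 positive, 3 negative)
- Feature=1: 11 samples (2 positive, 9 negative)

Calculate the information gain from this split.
0.2482 bits

Information Gain = H(Y) - H(Y|Feature)

Before split:
P(positive) = 11/23 = 0.4783
H(Y) = 0.9986 bits

After split:
Feature=0: H = 0.8113 bits (weight = 12/23)
Feature=1: H = 0.6840 bits (weight = 11/23)
H(Y|Feature) = (12/23)×0.8113 + (11/23)×0.6840 = 0.7504 bits

Information Gain = 0.9986 - 0.7504 = 0.2482 bits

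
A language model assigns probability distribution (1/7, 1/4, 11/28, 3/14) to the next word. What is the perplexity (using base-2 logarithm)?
3.7498

Perplexity is 2^H (or exp(H) for natural log).

First, H = -Σ p log p = 1.9068 bits
Perplexity = 2^1.9068 = 3.7498

Interpretation: The model's uncertainty is equivalent to choosing uniformly among 3.7 options.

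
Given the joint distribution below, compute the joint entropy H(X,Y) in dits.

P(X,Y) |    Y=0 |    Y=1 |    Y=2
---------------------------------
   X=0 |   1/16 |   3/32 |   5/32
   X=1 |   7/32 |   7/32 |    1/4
0.7369 dits

Joint entropy is H(X,Y) = -Σ_{x,y} p(x,y) log p(x,y).

Summing over all non-zero entries:
H(X,Y) = -[1/16·log_10(1/16) + 3/32·log_10(3/32) + 5/32·log_10(5/32) + 7/32·log_10(7/32) + 7/32·log_10(7/32) + 1/4·log_10(1/4)]
H(X,Y) = 0.7369 dits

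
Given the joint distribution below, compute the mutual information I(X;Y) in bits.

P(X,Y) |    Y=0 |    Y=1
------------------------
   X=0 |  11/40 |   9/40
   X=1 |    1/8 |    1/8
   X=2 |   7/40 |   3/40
0.0170 bits

Mutual information: I(X;Y) = H(X) + H(Y) - H(X,Y)

Marginals:
P(X) = (1/2, 1/4, 1/4), H(X) = 1.5000 bits
P(Y) = (23/40, 17/40), H(Y) = 0.9837 bits

Joint entropy: H(X,Y) = 2.4667 bits

I(X;Y) = 1.5000 + 0.9837 - 2.4667 = 0.0170 bits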